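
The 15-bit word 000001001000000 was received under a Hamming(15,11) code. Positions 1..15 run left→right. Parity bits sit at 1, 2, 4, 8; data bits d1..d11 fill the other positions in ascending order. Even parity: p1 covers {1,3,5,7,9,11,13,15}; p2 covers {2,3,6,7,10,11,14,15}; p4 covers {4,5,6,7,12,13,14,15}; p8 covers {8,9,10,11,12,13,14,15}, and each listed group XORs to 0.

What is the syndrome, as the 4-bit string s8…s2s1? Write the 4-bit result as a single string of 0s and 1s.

1111

s1 (pos 1,3,5,7,9,11,13,15): 0⊕0⊕0⊕0⊕1⊕0⊕0⊕0 = 1
s2 (pos 2,3,6,7,10,11,14,15): 0⊕0⊕1⊕0⊕0⊕0⊕0⊕0 = 1
s4 (pos 4,5,6,7,12,13,14,15): 0⊕0⊕1⊕0⊕0⊕0⊕0⊕0 = 1
s8 (pos 8,9,10,11,12,13,14,15): 0⊕1⊕0⊕0⊕0⊕0⊕0⊕0 = 1
Syndrome s8…s1 = 1111 → error at position 15.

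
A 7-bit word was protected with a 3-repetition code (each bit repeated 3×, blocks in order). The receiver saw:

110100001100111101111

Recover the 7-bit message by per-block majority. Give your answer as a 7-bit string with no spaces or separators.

Block 1 (110): 2 ones → 1
Block 2 (100): 1 one → 0
Block 3 (001): 1 one → 0
Block 4 (100): 1 one → 0
Block 5 (111): 3 ones → 1
Block 6 (101): 2 ones → 1
Block 7 (111): 3 ones → 1

1000111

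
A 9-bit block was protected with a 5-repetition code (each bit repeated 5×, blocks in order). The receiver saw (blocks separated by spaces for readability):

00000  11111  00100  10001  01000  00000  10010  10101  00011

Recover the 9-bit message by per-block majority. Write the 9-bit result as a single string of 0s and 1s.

Block 1 (00000): 0 ones → 0
Block 2 (11111): 5 ones → 1
Block 3 (00100): 1 one → 0
Block 4 (10001): 2 ones → 0
Block 5 (01000): 1 one → 0
Block 6 (00000): 0 ones → 0
Block 7 (10010): 2 ones → 0
Block 8 (10101): 3 ones → 1
Block 9 (00011): 2 ones → 0

010000010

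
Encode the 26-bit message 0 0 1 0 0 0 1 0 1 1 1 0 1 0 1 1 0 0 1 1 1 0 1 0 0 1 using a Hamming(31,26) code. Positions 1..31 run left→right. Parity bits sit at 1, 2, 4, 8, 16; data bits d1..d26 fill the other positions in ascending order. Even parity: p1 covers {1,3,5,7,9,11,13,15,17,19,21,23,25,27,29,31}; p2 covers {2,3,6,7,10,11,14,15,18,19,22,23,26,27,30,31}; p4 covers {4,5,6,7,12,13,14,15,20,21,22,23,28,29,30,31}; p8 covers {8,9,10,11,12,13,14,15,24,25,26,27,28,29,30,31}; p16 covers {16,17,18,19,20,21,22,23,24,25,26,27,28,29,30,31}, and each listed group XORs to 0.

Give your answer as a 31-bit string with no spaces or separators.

Place data at non-parity positions: p1 p2 0 p4 0 1 0 p8 0 0 1 0 1 1 1 p16 0 1 0 1 1 0 0 1 1 1 0 1 0 0 1
p1 (pos 1,3,5,7,9,11,13,15,17,19,21,23,25,27,29,31): XOR of data positions = 0⊕0⊕0⊕0⊕1⊕1⊕1⊕0⊕0⊕1⊕0⊕1⊕0⊕0⊕1 = 0
p2 (pos 2,3,6,7,10,11,14,15,18,19,22,23,26,27,30,31): XOR of data positions = 0⊕1⊕0⊕0⊕1⊕1⊕1⊕1⊕0⊕0⊕0⊕1⊕0⊕0⊕1 = 1
p4 (pos 4,5,6,7,12,13,14,15,20,21,22,23,28,29,30,31): XOR of data positions = 0⊕1⊕0⊕0⊕1⊕1⊕1⊕1⊕1⊕0⊕0⊕1⊕0⊕0⊕1 = 0
p8 (pos 8,9,10,11,12,13,14,15,24,25,26,27,28,29,30,31): XOR of data positions = 0⊕0⊕1⊕0⊕1⊕1⊕1⊕1⊕1⊕1⊕0⊕1⊕0⊕0⊕1 = 1
p16 (pos 16,17,18,19,20,21,22,23,24,25,26,27,28,29,30,31): XOR of data positions = 0⊕1⊕0⊕1⊕1⊕0⊕0⊕1⊕1⊕1⊕0⊕1⊕0⊕0⊕1 = 0
Codeword: 0100010100101110010110011101001

0100010100101110010110011101001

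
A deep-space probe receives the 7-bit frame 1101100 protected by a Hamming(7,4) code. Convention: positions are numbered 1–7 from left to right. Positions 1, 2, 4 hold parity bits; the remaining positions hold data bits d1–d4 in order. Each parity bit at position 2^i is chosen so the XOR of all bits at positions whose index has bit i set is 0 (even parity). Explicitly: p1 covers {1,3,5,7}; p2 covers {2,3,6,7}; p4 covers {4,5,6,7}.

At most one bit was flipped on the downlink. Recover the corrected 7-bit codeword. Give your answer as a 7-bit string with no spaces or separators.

s1 (pos 1,3,5,7): 1⊕0⊕1⊕0 = 0
s2 (pos 2,3,6,7): 1⊕0⊕0⊕0 = 1
s4 (pos 4,5,6,7): 1⊕1⊕0⊕0 = 0
Syndrome s4…s1 = 010 → error at position 2.
Flip position 2: 1101100 → 1001100

1001100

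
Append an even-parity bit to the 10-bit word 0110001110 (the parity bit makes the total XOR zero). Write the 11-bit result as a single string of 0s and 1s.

XOR of the 10 data bits: 0⊕1⊕1⊕0⊕0⊕0⊕1⊕1⊕1⊕0 = 1
Parity bit = 1 (so all 11 bits XOR to 0).

01100011101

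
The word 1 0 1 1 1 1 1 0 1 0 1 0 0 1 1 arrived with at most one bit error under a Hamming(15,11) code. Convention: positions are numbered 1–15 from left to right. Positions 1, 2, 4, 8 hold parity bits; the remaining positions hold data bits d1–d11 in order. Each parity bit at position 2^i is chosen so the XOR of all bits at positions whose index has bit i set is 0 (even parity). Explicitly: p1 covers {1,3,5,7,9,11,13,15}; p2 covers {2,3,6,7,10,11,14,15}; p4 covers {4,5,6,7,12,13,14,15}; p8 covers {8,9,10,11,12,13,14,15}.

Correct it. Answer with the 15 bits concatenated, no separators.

s1 (pos 1,3,5,7,9,11,13,15): 1⊕1⊕1⊕1⊕1⊕1⊕0⊕1 = 1
s2 (pos 2,3,6,7,10,11,14,15): 0⊕1⊕1⊕1⊕0⊕1⊕1⊕1 = 0
s4 (pos 4,5,6,7,12,13,14,15): 1⊕1⊕1⊕1⊕0⊕0⊕1⊕1 = 0
s8 (pos 8,9,10,11,12,13,14,15): 0⊕1⊕0⊕1⊕0⊕0⊕1⊕1 = 0
Syndrome s8…s1 = 0001 → error at position 1.
Flip position 1: 101111101010011 → 001111101010011

001111101010011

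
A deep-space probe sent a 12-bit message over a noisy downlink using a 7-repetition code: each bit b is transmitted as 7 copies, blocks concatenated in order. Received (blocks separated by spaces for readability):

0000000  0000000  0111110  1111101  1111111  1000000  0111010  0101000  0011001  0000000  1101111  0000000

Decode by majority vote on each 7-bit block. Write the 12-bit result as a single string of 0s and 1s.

Block 1 (0000000): 0 ones → 0
Block 2 (0000000): 0 ones → 0
Block 3 (0111110): 5 ones → 1
Block 4 (1111101): 6 ones → 1
Block 5 (1111111): 7 ones → 1
Block 6 (1000000): 1 one → 0
Block 7 (0111010): 4 ones → 1
Block 8 (0101000): 2 ones → 0
Block 9 (0011001): 3 ones → 0
Block 10 (0000000): 0 ones → 0
Block 11 (1101111): 6 ones → 1
Block 12 (0000000): 0 ones → 0

001110100010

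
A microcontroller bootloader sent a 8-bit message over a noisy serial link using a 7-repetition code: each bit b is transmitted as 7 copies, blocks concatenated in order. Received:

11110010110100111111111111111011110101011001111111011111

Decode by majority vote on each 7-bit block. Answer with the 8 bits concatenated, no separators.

Block 1 (1111001): 5 ones → 1
Block 2 (0110100): 3 ones → 0
Block 3 (1111111): 7 ones → 1
Block 4 (1111111): 7 ones → 1
Block 5 (1011110): 5 ones → 1
Block 6 (1010110): 4 ones → 1
Block 7 (0111111): 6 ones → 1
Block 8 (1011111): 6 ones → 1

10111111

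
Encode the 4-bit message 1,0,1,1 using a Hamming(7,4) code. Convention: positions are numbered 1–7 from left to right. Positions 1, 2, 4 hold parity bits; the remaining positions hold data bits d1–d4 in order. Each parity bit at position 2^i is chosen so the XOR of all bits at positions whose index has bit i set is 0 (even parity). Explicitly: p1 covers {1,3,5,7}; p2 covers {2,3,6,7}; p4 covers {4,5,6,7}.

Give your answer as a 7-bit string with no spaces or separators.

Place data at non-parity positions: p1 p2 1 p4 0 1 1
p1 (pos 1,3,5,7): XOR of data positions = 1⊕0⊕1 = 0
p2 (pos 2,3,6,7): XOR of data positions = 1⊕1⊕1 = 1
p4 (pos 4,5,6,7): XOR of data positions = 0⊕1⊕1 = 0
Codeword: 0110011

0110011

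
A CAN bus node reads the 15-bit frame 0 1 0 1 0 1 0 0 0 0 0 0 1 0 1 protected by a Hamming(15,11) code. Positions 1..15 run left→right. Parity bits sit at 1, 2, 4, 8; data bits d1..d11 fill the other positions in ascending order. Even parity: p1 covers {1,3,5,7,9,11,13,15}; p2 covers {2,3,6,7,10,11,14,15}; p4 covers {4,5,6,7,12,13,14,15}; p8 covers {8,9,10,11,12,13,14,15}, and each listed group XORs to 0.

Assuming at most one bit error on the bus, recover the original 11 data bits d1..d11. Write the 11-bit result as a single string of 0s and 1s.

00100000101

s1 (pos 1,3,5,7,9,11,13,15): 0⊕0⊕0⊕0⊕0⊕0⊕1⊕1 = 0
s2 (pos 2,3,6,7,10,11,14,15): 1⊕0⊕1⊕0⊕0⊕0⊕0⊕1 = 1
s4 (pos 4,5,6,7,12,13,14,15): 1⊕0⊕1⊕0⊕0⊕1⊕0⊕1 = 0
s8 (pos 8,9,10,11,12,13,14,15): 0⊕0⊕0⊕0⊕0⊕1⊕0⊕1 = 0
Syndrome s8…s1 = 0010 → error at position 2.
Flip position 2: 010101000000101 → 000101000000101
Read data bits from positions 3,5,6,7,9,10,11,12,13,14,15: 00100000101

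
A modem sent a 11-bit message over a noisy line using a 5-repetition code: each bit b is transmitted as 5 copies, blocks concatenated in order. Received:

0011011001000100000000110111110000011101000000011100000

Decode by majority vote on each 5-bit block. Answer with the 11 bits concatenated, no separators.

01000101010

Block 1 (00110): 2 ones → 0
Block 2 (11001): 3 ones → 1
Block 3 (00010): 1 one → 0
Block 4 (00000): 0 ones → 0
Block 5 (00110): 2 ones → 0
Block 6 (11111): 5 ones → 1
Block 7 (00000): 0 ones → 0
Block 8 (11101): 4 ones → 1
Block 9 (00000): 0 ones → 0
Block 10 (00111): 3 ones → 1
Block 11 (00000): 0 ones → 0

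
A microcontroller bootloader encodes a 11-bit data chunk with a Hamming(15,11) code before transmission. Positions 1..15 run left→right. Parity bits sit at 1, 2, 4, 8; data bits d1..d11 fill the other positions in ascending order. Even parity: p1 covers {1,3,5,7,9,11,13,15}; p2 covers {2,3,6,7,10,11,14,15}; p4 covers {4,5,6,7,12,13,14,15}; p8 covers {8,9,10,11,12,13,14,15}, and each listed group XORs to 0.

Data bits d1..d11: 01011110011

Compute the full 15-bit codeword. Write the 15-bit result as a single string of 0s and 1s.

110010111110011

Place data at non-parity positions: p1 p2 0 p4 1 0 1 p8 1 1 1 0 0 1 1
p1 (pos 1,3,5,7,9,11,13,15): XOR of data positions = 0⊕1⊕1⊕1⊕1⊕0⊕1 = 1
p2 (pos 2,3,6,7,10,11,14,15): XOR of data positions = 0⊕0⊕1⊕1⊕1⊕1⊕1 = 1
p4 (pos 4,5,6,7,12,13,14,15): XOR of data positions = 1⊕0⊕1⊕0⊕0⊕1⊕1 = 0
p8 (pos 8,9,10,11,12,13,14,15): XOR of data positions = 1⊕1⊕1⊕0⊕0⊕1⊕1 = 1
Codeword: 110010111110011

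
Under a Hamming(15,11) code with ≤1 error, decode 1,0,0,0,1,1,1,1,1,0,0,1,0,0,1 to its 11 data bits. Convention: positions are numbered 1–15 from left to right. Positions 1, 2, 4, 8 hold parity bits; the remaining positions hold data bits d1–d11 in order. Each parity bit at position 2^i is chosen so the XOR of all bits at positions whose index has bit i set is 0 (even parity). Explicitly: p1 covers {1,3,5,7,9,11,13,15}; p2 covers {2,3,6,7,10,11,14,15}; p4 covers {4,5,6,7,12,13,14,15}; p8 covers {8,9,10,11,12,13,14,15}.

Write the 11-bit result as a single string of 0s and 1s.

s1 (pos 1,3,5,7,9,11,13,15): 1⊕0⊕1⊕1⊕1⊕0⊕0⊕1 = 1
s2 (pos 2,3,6,7,10,11,14,15): 0⊕0⊕1⊕1⊕0⊕0⊕0⊕1 = 1
s4 (pos 4,5,6,7,12,13,14,15): 0⊕1⊕1⊕1⊕1⊕0⊕0⊕1 = 1
s8 (pos 8,9,10,11,12,13,14,15): 1⊕1⊕0⊕0⊕1⊕0⊕0⊕1 = 0
Syndrome s8…s1 = 0111 → error at position 7.
Flip position 7: 100011111001001 → 100011011001001
Read data bits from positions 3,5,6,7,9,10,11,12,13,14,15: 01101001001

01101001001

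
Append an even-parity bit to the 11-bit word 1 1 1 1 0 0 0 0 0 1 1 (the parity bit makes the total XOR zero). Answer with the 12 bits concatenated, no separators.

XOR of the 11 data bits: 1⊕1⊕1⊕1⊕0⊕0⊕0⊕0⊕0⊕1⊕1 = 0
Parity bit = 0 (so all 12 bits XOR to 0).

111100000110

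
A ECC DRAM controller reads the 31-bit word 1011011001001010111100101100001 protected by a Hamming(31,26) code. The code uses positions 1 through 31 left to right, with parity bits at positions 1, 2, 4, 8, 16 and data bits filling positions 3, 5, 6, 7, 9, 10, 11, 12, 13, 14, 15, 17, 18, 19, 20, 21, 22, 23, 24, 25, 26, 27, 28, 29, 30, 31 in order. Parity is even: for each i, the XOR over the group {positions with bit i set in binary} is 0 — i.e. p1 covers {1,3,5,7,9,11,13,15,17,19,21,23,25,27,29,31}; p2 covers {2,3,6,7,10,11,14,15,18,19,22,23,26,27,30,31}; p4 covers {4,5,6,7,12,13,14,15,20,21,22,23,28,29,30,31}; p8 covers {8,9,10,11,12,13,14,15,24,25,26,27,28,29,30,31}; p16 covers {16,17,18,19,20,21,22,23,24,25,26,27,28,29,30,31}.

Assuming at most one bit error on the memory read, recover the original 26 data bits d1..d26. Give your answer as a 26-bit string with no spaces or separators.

s1 (pos 1,3,5,7,9,11,13,15,17,19,21,23,25,27,29,31): 1⊕1⊕0⊕1⊕0⊕0⊕1⊕1⊕1⊕1⊕0⊕1⊕1⊕0⊕0⊕1 = 0
s2 (pos 2,3,6,7,10,11,14,15,18,19,22,23,26,27,30,31): 0⊕1⊕1⊕1⊕1⊕0⊕0⊕1⊕1⊕1⊕0⊕1⊕1⊕0⊕0⊕1 = 0
s4 (pos 4,5,6,7,12,13,14,15,20,21,22,23,28,29,30,31): 1⊕0⊕1⊕1⊕0⊕1⊕0⊕1⊕1⊕0⊕0⊕1⊕0⊕0⊕0⊕1 = 0
s8 (pos 8,9,10,11,12,13,14,15,24,25,26,27,28,29,30,31): 0⊕0⊕1⊕0⊕0⊕1⊕0⊕1⊕0⊕1⊕1⊕0⊕0⊕0⊕0⊕1 = 0
s16 (pos 16,17,18,19,20,21,22,23,24,25,26,27,28,29,30,31): 0⊕1⊕1⊕1⊕1⊕0⊕0⊕1⊕0⊕1⊕1⊕0⊕0⊕0⊕0⊕1 = 0
Syndrome s16…s1 = 00000 → no error.
Read data bits from positions 3,5,6,7,9,10,11,12,13,14,15,17,18,19,20,21,22,23,24,25,26,27,28,29,30,31: 10110100101111100101100001

10110100101111100101100001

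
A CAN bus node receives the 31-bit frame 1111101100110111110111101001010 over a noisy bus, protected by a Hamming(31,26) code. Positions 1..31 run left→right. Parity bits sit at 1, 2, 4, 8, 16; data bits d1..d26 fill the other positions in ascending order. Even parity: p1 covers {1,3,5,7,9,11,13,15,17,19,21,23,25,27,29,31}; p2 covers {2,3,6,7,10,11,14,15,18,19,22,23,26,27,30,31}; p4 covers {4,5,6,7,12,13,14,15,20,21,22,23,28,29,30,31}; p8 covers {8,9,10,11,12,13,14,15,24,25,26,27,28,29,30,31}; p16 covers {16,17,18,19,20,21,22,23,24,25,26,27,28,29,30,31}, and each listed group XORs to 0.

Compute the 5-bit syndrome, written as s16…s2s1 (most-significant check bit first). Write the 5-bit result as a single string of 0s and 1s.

00000

s1 (pos 1,3,5,7,9,11,13,15,17,19,21,23,25,27,29,31): 1⊕1⊕1⊕1⊕0⊕1⊕0⊕1⊕1⊕0⊕1⊕1⊕1⊕0⊕0⊕0 = 0
s2 (pos 2,3,6,7,10,11,14,15,18,19,22,23,26,27,30,31): 1⊕1⊕0⊕1⊕0⊕1⊕1⊕1⊕1⊕0⊕1⊕1⊕0⊕0⊕1⊕0 = 0
s4 (pos 4,5,6,7,12,13,14,15,20,21,22,23,28,29,30,31): 1⊕1⊕0⊕1⊕1⊕0⊕1⊕1⊕1⊕1⊕1⊕1⊕1⊕0⊕1⊕0 = 0
s8 (pos 8,9,10,11,12,13,14,15,24,25,26,27,28,29,30,31): 1⊕0⊕0⊕1⊕1⊕0⊕1⊕1⊕0⊕1⊕0⊕0⊕1⊕0⊕1⊕0 = 0
s16 (pos 16,17,18,19,20,21,22,23,24,25,26,27,28,29,30,31): 1⊕1⊕1⊕0⊕1⊕1⊕1⊕1⊕0⊕1⊕0⊕0⊕1⊕0⊕1⊕0 = 0
Syndrome s16…s1 = 00000 → no error.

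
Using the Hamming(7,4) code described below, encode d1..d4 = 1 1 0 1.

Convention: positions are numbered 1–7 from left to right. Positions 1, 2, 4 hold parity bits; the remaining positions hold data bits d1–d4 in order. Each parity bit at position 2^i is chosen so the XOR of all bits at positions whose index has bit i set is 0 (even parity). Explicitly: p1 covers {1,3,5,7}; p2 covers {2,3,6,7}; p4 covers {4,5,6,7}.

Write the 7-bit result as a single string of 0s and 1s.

1010101

Place data at non-parity positions: p1 p2 1 p4 1 0 1
p1 (pos 1,3,5,7): XOR of data positions = 1⊕1⊕1 = 1
p2 (pos 2,3,6,7): XOR of data positions = 1⊕0⊕1 = 0
p4 (pos 4,5,6,7): XOR of data positions = 1⊕0⊕1 = 0
Codeword: 1010101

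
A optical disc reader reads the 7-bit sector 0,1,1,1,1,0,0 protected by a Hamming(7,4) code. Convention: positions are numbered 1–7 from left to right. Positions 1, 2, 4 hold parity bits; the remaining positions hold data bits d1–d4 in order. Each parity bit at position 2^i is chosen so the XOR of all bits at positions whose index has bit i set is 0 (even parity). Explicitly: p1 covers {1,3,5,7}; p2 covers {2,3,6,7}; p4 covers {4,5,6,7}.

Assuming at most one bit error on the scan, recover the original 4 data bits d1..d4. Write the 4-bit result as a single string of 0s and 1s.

1100

s1 (pos 1,3,5,7): 0⊕1⊕1⊕0 = 0
s2 (pos 2,3,6,7): 1⊕1⊕0⊕0 = 0
s4 (pos 4,5,6,7): 1⊕1⊕0⊕0 = 0
Syndrome s4…s1 = 000 → no error.
Read data bits from positions 3,5,6,7: 1100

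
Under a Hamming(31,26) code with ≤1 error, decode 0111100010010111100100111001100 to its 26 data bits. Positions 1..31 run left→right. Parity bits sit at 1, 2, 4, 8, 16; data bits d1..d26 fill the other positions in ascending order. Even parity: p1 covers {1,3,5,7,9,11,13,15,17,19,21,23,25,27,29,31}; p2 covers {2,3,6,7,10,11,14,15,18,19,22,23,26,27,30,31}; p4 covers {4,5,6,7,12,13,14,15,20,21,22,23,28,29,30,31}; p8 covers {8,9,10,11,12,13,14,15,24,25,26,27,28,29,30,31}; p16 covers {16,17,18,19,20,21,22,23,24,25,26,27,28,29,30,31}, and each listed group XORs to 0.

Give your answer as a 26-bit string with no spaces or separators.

11101001011100100111001100

s1 (pos 1,3,5,7,9,11,13,15,17,19,21,23,25,27,29,31): 0⊕1⊕1⊕0⊕1⊕0⊕0⊕1⊕1⊕0⊕0⊕1⊕1⊕0⊕1⊕0 = 0
s2 (pos 2,3,6,7,10,11,14,15,18,19,22,23,26,27,30,31): 1⊕1⊕0⊕0⊕0⊕0⊕1⊕1⊕0⊕0⊕0⊕1⊕0⊕0⊕0⊕0 = 1
s4 (pos 4,5,6,7,12,13,14,15,20,21,22,23,28,29,30,31): 1⊕1⊕0⊕0⊕1⊕0⊕1⊕1⊕1⊕0⊕0⊕1⊕1⊕1⊕0⊕0 = 1
s8 (pos 8,9,10,11,12,13,14,15,24,25,26,27,28,29,30,31): 0⊕1⊕0⊕0⊕1⊕0⊕1⊕1⊕1⊕1⊕0⊕0⊕1⊕1⊕0⊕0 = 0
s16 (pos 16,17,18,19,20,21,22,23,24,25,26,27,28,29,30,31): 1⊕1⊕0⊕0⊕1⊕0⊕0⊕1⊕1⊕1⊕0⊕0⊕1⊕1⊕0⊕0 = 0
Syndrome s16…s1 = 00110 → error at position 6.
Flip position 6: 0111100010010111100100111001100 → 0111110010010111100100111001100
Read data bits from positions 3,5,6,7,9,10,11,12,13,14,15,17,18,19,20,21,22,23,24,25,26,27,28,29,30,31: 11101001011100100111001100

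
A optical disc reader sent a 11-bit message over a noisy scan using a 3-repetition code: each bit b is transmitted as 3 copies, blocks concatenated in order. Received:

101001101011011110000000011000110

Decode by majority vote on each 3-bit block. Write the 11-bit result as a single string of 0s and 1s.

Block 1 (101): 2 ones → 1
Block 2 (001): 1 one → 0
Block 3 (101): 2 ones → 1
Block 4 (011): 2 ones → 1
Block 5 (011): 2 ones → 1
Block 6 (110): 2 ones → 1
Block 7 (000): 0 ones → 0
Block 8 (000): 0 ones → 0
Block 9 (011): 2 ones → 1
Block 10 (000): 0 ones → 0
Block 11 (110): 2 ones → 1

10111100101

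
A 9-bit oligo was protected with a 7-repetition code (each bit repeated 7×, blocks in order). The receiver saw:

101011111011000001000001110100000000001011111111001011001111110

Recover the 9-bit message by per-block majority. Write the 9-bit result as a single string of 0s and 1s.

Block 1 (1010111): 5 ones → 1
Block 2 (1101100): 4 ones → 1
Block 3 (0001000): 1 one → 0
Block 4 (0011101): 4 ones → 1
Block 5 (0000000): 0 ones → 0
Block 6 (0001011): 3 ones → 0
Block 7 (1111110): 6 ones → 1
Block 8 (0101100): 3 ones → 0
Block 9 (1111110): 6 ones → 1

110100101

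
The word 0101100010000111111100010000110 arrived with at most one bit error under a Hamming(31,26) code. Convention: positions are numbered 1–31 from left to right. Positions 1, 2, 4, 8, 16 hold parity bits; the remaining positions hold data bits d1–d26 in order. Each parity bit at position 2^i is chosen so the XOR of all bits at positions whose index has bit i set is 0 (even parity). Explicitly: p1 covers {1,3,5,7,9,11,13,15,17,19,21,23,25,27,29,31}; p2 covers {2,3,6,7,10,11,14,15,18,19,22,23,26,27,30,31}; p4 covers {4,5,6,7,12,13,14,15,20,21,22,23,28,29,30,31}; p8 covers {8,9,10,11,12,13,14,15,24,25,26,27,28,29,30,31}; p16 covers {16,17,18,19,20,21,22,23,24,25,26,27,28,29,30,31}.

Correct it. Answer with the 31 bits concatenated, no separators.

0100100010000111111100010000110

s1 (pos 1,3,5,7,9,11,13,15,17,19,21,23,25,27,29,31): 0⊕0⊕1⊕0⊕1⊕0⊕0⊕1⊕1⊕1⊕0⊕0⊕0⊕0⊕1⊕0 = 0
s2 (pos 2,3,6,7,10,11,14,15,18,19,22,23,26,27,30,31): 1⊕0⊕0⊕0⊕0⊕0⊕1⊕1⊕1⊕1⊕0⊕0⊕0⊕0⊕1⊕0 = 0
s4 (pos 4,5,6,7,12,13,14,15,20,21,22,23,28,29,30,31): 1⊕1⊕0⊕0⊕0⊕0⊕1⊕1⊕1⊕0⊕0⊕0⊕0⊕1⊕1⊕0 = 1
s8 (pos 8,9,10,11,12,13,14,15,24,25,26,27,28,29,30,31): 0⊕1⊕0⊕0⊕0⊕0⊕1⊕1⊕1⊕0⊕0⊕0⊕0⊕1⊕1⊕0 = 0
s16 (pos 16,17,18,19,20,21,22,23,24,25,26,27,28,29,30,31): 1⊕1⊕1⊕1⊕1⊕0⊕0⊕0⊕1⊕0⊕0⊕0⊕0⊕1⊕1⊕0 = 0
Syndrome s16…s1 = 00100 → error at position 4.
Flip position 4: 0101100010000111111100010000110 → 0100100010000111111100010000110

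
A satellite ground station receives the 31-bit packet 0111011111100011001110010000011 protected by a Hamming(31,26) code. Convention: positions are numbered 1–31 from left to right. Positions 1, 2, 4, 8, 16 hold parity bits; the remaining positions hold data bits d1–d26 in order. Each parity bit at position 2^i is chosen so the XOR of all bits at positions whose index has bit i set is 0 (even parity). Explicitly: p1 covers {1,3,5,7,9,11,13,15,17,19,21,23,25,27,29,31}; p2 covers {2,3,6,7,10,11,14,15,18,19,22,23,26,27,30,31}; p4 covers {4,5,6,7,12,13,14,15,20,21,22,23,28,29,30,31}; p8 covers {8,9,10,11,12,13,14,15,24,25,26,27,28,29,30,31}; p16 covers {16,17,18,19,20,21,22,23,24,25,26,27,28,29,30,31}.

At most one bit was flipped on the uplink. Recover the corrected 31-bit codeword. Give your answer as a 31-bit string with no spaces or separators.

0111011111100010001110010000011

s1 (pos 1,3,5,7,9,11,13,15,17,19,21,23,25,27,29,31): 0⊕1⊕0⊕1⊕1⊕1⊕0⊕1⊕0⊕1⊕1⊕0⊕0⊕0⊕0⊕1 = 0
s2 (pos 2,3,6,7,10,11,14,15,18,19,22,23,26,27,30,31): 1⊕1⊕1⊕1⊕1⊕1⊕0⊕1⊕0⊕1⊕0⊕0⊕0⊕0⊕1⊕1 = 0
s4 (pos 4,5,6,7,12,13,14,15,20,21,22,23,28,29,30,31): 1⊕0⊕1⊕1⊕0⊕0⊕0⊕1⊕1⊕1⊕0⊕0⊕0⊕0⊕1⊕1 = 0
s8 (pos 8,9,10,11,12,13,14,15,24,25,26,27,28,29,30,31): 1⊕1⊕1⊕1⊕0⊕0⊕0⊕1⊕1⊕0⊕0⊕0⊕0⊕0⊕1⊕1 = 0
s16 (pos 16,17,18,19,20,21,22,23,24,25,26,27,28,29,30,31): 1⊕0⊕0⊕1⊕1⊕1⊕0⊕0⊕1⊕0⊕0⊕0⊕0⊕0⊕1⊕1 = 1
Syndrome s16…s1 = 10000 → error at position 16.
Flip position 16: 0111011111100011001110010000011 → 0111011111100010001110010000011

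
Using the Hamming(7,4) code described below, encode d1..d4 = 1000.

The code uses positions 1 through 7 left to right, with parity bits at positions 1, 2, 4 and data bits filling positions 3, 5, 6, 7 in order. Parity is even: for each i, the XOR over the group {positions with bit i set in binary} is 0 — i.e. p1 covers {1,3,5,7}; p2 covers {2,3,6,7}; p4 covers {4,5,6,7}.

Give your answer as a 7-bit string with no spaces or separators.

Place data at non-parity positions: p1 p2 1 p4 0 0 0
p1 (pos 1,3,5,7): XOR of data positions = 1⊕0⊕0 = 1
p2 (pos 2,3,6,7): XOR of data positions = 1⊕0⊕0 = 1
p4 (pos 4,5,6,7): XOR of data positions = 0⊕0⊕0 = 0
Codeword: 1110000

1110000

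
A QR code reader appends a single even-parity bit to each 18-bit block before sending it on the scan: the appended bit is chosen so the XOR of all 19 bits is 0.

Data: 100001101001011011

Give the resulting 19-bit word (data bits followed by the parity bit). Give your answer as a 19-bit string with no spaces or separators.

XOR of the 18 data bits: 1⊕0⊕0⊕0⊕0⊕1⊕1⊕0⊕1⊕0⊕0⊕1⊕0⊕1⊕1⊕0⊕1⊕1 = 1
Parity bit = 1 (so all 19 bits XOR to 0).

1000011010010110111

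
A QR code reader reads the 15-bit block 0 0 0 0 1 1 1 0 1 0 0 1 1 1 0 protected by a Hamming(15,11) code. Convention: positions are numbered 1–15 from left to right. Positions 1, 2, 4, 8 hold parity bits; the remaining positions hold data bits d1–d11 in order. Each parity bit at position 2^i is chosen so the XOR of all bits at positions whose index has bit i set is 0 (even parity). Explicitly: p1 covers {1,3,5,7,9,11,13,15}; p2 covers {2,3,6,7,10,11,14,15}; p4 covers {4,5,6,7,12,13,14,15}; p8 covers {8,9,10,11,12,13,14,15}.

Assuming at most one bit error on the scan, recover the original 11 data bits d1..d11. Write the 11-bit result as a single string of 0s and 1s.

s1 (pos 1,3,5,7,9,11,13,15): 0⊕0⊕1⊕1⊕1⊕0⊕1⊕0 = 0
s2 (pos 2,3,6,7,10,11,14,15): 0⊕0⊕1⊕1⊕0⊕0⊕1⊕0 = 1
s4 (pos 4,5,6,7,12,13,14,15): 0⊕1⊕1⊕1⊕1⊕1⊕1⊕0 = 0
s8 (pos 8,9,10,11,12,13,14,15): 0⊕1⊕0⊕0⊕1⊕1⊕1⊕0 = 0
Syndrome s8…s1 = 0010 → error at position 2.
Flip position 2: 000011101001110 → 010011101001110
Read data bits from positions 3,5,6,7,9,10,11,12,13,14,15: 01111001110

01111001110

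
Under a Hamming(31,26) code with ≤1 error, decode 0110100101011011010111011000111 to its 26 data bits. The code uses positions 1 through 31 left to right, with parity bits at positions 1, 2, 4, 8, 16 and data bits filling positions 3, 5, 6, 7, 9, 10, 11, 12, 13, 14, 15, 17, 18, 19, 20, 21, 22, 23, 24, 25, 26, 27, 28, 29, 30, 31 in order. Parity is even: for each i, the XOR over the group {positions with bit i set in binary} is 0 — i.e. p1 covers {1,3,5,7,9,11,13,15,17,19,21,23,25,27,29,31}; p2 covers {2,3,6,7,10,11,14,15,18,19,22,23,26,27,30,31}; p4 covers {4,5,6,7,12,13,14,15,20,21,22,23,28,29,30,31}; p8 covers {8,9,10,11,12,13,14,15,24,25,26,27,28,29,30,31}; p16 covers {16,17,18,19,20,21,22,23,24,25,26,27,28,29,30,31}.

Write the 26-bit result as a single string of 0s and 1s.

11000101101010111011000111

s1 (pos 1,3,5,7,9,11,13,15,17,19,21,23,25,27,29,31): 0⊕1⊕1⊕0⊕0⊕0⊕1⊕1⊕0⊕0⊕1⊕0⊕1⊕0⊕1⊕1 = 0
s2 (pos 2,3,6,7,10,11,14,15,18,19,22,23,26,27,30,31): 1⊕1⊕0⊕0⊕1⊕0⊕0⊕1⊕1⊕0⊕1⊕0⊕0⊕0⊕1⊕1 = 0
s4 (pos 4,5,6,7,12,13,14,15,20,21,22,23,28,29,30,31): 0⊕1⊕0⊕0⊕1⊕1⊕0⊕1⊕1⊕1⊕1⊕0⊕0⊕1⊕1⊕1 = 0
s8 (pos 8,9,10,11,12,13,14,15,24,25,26,27,28,29,30,31): 1⊕0⊕1⊕0⊕1⊕1⊕0⊕1⊕1⊕1⊕0⊕0⊕0⊕1⊕1⊕1 = 0
s16 (pos 16,17,18,19,20,21,22,23,24,25,26,27,28,29,30,31): 1⊕0⊕1⊕0⊕1⊕1⊕1⊕0⊕1⊕1⊕0⊕0⊕0⊕1⊕1⊕1 = 0
Syndrome s16…s1 = 00000 → no error.
Read data bits from positions 3,5,6,7,9,10,11,12,13,14,15,17,18,19,20,21,22,23,24,25,26,27,28,29,30,31: 11000101101010111011000111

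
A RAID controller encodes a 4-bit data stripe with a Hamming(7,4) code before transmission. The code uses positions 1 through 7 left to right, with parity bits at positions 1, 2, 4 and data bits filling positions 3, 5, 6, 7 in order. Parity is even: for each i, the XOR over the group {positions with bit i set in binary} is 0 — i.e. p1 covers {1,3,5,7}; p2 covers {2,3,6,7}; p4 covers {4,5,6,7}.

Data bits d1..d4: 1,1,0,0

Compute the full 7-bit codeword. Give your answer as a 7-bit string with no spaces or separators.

Place data at non-parity positions: p1 p2 1 p4 1 0 0
p1 (pos 1,3,5,7): XOR of data positions = 1⊕1⊕0 = 0
p2 (pos 2,3,6,7): XOR of data positions = 1⊕0⊕0 = 1
p4 (pos 4,5,6,7): XOR of data positions = 1⊕0⊕0 = 1
Codeword: 0111100

0111100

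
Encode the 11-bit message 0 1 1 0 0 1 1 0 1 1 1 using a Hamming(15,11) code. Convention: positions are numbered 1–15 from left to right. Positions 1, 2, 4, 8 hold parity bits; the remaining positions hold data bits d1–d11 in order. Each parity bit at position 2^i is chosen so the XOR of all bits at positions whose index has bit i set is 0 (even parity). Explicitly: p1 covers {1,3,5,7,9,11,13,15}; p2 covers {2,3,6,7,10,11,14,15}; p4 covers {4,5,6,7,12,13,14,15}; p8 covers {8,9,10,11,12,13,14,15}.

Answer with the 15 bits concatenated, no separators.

Place data at non-parity positions: p1 p2 0 p4 1 1 0 p8 0 1 1 0 1 1 1
p1 (pos 1,3,5,7,9,11,13,15): XOR of data positions = 0⊕1⊕0⊕0⊕1⊕1⊕1 = 0
p2 (pos 2,3,6,7,10,11,14,15): XOR of data positions = 0⊕1⊕0⊕1⊕1⊕1⊕1 = 1
p4 (pos 4,5,6,7,12,13,14,15): XOR of data positions = 1⊕1⊕0⊕0⊕1⊕1⊕1 = 1
p8 (pos 8,9,10,11,12,13,14,15): XOR of data positions = 0⊕1⊕1⊕0⊕1⊕1⊕1 = 1
Codeword: 010111010110111

010111010110111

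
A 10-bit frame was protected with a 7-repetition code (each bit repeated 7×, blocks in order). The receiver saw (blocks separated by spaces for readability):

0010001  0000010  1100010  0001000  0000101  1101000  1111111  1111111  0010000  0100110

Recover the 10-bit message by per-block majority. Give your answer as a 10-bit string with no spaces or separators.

0000001100

Block 1 (0010001): 2 ones → 0
Block 2 (0000010): 1 one → 0
Block 3 (1100010): 3 ones → 0
Block 4 (0001000): 1 one → 0
Block 5 (0000101): 2 ones → 0
Block 6 (1101000): 3 ones → 0
Block 7 (1111111): 7 ones → 1
Block 8 (1111111): 7 ones → 1
Block 9 (0010000): 1 one → 0
Block 10 (0100110): 3 ones → 0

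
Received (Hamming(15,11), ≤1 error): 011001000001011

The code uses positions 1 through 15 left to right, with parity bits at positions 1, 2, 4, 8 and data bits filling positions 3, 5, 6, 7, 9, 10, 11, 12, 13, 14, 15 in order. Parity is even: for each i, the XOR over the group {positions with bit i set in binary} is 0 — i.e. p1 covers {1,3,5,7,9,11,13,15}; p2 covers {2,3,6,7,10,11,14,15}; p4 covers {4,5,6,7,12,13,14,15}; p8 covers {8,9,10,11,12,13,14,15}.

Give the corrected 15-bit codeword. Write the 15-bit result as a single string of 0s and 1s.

s1 (pos 1,3,5,7,9,11,13,15): 0⊕1⊕0⊕0⊕0⊕0⊕0⊕1 = 0
s2 (pos 2,3,6,7,10,11,14,15): 1⊕1⊕1⊕0⊕0⊕0⊕1⊕1 = 1
s4 (pos 4,5,6,7,12,13,14,15): 0⊕0⊕1⊕0⊕1⊕0⊕1⊕1 = 0
s8 (pos 8,9,10,11,12,13,14,15): 0⊕0⊕0⊕0⊕1⊕0⊕1⊕1 = 1
Syndrome s8…s1 = 1010 → error at position 10.
Flip position 10: 011001000001011 → 011001000101011

011001000101011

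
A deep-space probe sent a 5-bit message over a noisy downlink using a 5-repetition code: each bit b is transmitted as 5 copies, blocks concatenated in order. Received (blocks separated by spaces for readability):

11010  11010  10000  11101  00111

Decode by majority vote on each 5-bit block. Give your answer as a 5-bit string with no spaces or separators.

Block 1 (11010): 3 ones → 1
Block 2 (11010): 3 ones → 1
Block 3 (10000): 1 one → 0
Block 4 (11101): 4 ones → 1
Block 5 (00111): 3 ones → 1

11011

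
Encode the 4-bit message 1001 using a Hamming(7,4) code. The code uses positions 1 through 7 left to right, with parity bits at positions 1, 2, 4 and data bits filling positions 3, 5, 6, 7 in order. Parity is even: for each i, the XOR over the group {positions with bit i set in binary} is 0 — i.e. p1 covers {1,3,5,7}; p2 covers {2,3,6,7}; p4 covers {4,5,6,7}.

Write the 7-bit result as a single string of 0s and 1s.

0011001

Place data at non-parity positions: p1 p2 1 p4 0 0 1
p1 (pos 1,3,5,7): XOR of data positions = 1⊕0⊕1 = 0
p2 (pos 2,3,6,7): XOR of data positions = 1⊕0⊕1 = 0
p4 (pos 4,5,6,7): XOR of data positions = 0⊕0⊕1 = 1
Codeword: 0011001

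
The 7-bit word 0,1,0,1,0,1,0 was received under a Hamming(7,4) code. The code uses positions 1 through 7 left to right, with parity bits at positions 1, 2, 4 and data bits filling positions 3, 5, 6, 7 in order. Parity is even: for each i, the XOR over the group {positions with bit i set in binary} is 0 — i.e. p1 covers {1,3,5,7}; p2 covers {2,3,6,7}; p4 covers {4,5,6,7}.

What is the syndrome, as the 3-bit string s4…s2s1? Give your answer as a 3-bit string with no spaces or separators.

000

s1 (pos 1,3,5,7): 0⊕0⊕0⊕0 = 0
s2 (pos 2,3,6,7): 1⊕0⊕1⊕0 = 0
s4 (pos 4,5,6,7): 1⊕0⊕1⊕0 = 0
Syndrome s4…s1 = 000 → no error.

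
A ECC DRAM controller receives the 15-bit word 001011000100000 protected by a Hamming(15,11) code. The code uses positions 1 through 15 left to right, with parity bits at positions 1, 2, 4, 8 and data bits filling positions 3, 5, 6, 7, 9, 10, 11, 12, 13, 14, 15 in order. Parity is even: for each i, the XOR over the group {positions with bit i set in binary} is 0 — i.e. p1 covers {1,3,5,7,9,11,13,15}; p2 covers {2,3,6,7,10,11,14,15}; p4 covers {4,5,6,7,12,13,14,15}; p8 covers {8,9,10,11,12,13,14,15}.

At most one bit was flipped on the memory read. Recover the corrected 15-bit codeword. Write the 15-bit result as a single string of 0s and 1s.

001011000000000

s1 (pos 1,3,5,7,9,11,13,15): 0⊕1⊕1⊕0⊕0⊕0⊕0⊕0 = 0
s2 (pos 2,3,6,7,10,11,14,15): 0⊕1⊕1⊕0⊕1⊕0⊕0⊕0 = 1
s4 (pos 4,5,6,7,12,13,14,15): 0⊕1⊕1⊕0⊕0⊕0⊕0⊕0 = 0
s8 (pos 8,9,10,11,12,13,14,15): 0⊕0⊕1⊕0⊕0⊕0⊕0⊕0 = 1
Syndrome s8…s1 = 1010 → error at position 10.
Flip position 10: 001011000100000 → 001011000000000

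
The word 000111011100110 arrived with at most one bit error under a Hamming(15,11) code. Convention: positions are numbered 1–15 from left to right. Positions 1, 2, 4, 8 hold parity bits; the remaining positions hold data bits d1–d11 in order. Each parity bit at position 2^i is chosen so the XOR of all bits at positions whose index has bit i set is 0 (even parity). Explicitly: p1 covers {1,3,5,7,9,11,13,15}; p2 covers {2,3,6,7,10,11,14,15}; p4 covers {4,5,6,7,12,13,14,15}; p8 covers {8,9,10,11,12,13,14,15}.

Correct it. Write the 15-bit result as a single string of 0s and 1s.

000111011100111

s1 (pos 1,3,5,7,9,11,13,15): 0⊕0⊕1⊕0⊕1⊕0⊕1⊕0 = 1
s2 (pos 2,3,6,7,10,11,14,15): 0⊕0⊕1⊕0⊕1⊕0⊕1⊕0 = 1
s4 (pos 4,5,6,7,12,13,14,15): 1⊕1⊕1⊕0⊕0⊕1⊕1⊕0 = 1
s8 (pos 8,9,10,11,12,13,14,15): 1⊕1⊕1⊕0⊕0⊕1⊕1⊕0 = 1
Syndrome s8…s1 = 1111 → error at position 15.
Flip position 15: 000111011100110 → 000111011100111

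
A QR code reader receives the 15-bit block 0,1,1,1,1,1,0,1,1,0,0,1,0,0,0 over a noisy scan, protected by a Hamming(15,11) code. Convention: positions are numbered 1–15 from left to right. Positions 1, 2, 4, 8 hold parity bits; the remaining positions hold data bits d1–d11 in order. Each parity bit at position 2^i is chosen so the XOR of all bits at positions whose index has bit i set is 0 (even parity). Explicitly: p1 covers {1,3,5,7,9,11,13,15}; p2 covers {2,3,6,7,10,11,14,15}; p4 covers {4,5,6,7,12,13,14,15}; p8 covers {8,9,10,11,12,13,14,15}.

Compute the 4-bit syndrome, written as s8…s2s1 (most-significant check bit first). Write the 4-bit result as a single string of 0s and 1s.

s1 (pos 1,3,5,7,9,11,13,15): 0⊕1⊕1⊕0⊕1⊕0⊕0⊕0 = 1
s2 (pos 2,3,6,7,10,11,14,15): 1⊕1⊕1⊕0⊕0⊕0⊕0⊕0 = 1
s4 (pos 4,5,6,7,12,13,14,15): 1⊕1⊕1⊕0⊕1⊕0⊕0⊕0 = 0
s8 (pos 8,9,10,11,12,13,14,15): 1⊕1⊕0⊕0⊕1⊕0⊕0⊕0 = 1
Syndrome s8…s1 = 1011 → error at position 11.

1011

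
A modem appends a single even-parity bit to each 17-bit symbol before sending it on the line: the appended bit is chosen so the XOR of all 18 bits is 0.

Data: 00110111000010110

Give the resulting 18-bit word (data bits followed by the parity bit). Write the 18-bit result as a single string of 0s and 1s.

XOR of the 17 data bits: 0⊕0⊕1⊕1⊕0⊕1⊕1⊕1⊕0⊕0⊕0⊕0⊕1⊕0⊕1⊕1⊕0 = 0
Parity bit = 0 (so all 18 bits XOR to 0).

001101110000101100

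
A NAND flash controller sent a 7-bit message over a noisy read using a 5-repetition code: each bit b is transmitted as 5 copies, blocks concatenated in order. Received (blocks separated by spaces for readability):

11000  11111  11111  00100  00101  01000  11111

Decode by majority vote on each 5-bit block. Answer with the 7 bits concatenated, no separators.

Block 1 (11000): 2 ones → 0
Block 2 (11111): 5 ones → 1
Block 3 (11111): 5 ones → 1
Block 4 (00100): 1 one → 0
Block 5 (00101): 2 ones → 0
Block 6 (01000): 1 one → 0
Block 7 (11111): 5 ones → 1

0110001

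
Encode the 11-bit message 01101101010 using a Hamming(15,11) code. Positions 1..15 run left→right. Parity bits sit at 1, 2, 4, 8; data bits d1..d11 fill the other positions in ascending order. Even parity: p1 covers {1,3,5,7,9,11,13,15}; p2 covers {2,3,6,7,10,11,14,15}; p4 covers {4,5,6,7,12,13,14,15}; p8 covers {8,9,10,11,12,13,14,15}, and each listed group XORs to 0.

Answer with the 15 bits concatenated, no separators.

Place data at non-parity positions: p1 p2 0 p4 1 1 0 p8 1 1 0 1 0 1 0
p1 (pos 1,3,5,7,9,11,13,15): XOR of data positions = 0⊕1⊕0⊕1⊕0⊕0⊕0 = 0
p2 (pos 2,3,6,7,10,11,14,15): XOR of data positions = 0⊕1⊕0⊕1⊕0⊕1⊕0 = 1
p4 (pos 4,5,6,7,12,13,14,15): XOR of data positions = 1⊕1⊕0⊕1⊕0⊕1⊕0 = 0
p8 (pos 8,9,10,11,12,13,14,15): XOR of data positions = 1⊕1⊕0⊕1⊕0⊕1⊕0 = 0
Codeword: 010011001101010

010011001101010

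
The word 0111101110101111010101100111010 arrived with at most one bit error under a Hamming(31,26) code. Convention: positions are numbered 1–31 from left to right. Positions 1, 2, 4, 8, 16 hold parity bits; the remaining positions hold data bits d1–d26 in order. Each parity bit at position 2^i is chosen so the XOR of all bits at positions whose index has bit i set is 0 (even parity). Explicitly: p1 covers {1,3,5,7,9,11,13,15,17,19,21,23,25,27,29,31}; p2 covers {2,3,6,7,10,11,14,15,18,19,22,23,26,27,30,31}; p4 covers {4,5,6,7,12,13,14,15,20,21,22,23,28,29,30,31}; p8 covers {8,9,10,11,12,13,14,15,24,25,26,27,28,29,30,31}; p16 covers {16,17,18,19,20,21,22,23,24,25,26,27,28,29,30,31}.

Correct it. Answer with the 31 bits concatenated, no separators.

s1 (pos 1,3,5,7,9,11,13,15,17,19,21,23,25,27,29,31): 0⊕1⊕1⊕1⊕1⊕1⊕1⊕1⊕0⊕0⊕0⊕1⊕0⊕1⊕0⊕0 = 1
s2 (pos 2,3,6,7,10,11,14,15,18,19,22,23,26,27,30,31): 1⊕1⊕0⊕1⊕0⊕1⊕1⊕1⊕1⊕0⊕1⊕1⊕1⊕1⊕1⊕0 = 0
s4 (pos 4,5,6,7,12,13,14,15,20,21,22,23,28,29,30,31): 1⊕1⊕0⊕1⊕0⊕1⊕1⊕1⊕1⊕0⊕1⊕1⊕1⊕0⊕1⊕0 = 1
s8 (pos 8,9,10,11,12,13,14,15,24,25,26,27,28,29,30,31): 1⊕1⊕0⊕1⊕0⊕1⊕1⊕1⊕0⊕0⊕1⊕1⊕1⊕0⊕1⊕0 = 0
s16 (pos 16,17,18,19,20,21,22,23,24,25,26,27,28,29,30,31): 1⊕0⊕1⊕0⊕1⊕0⊕1⊕1⊕0⊕0⊕1⊕1⊕1⊕0⊕1⊕0 = 1
Syndrome s16…s1 = 10101 → error at position 21.
Flip position 21: 0111101110101111010101100111010 → 0111101110101111010111100111010

0111101110101111010111100111010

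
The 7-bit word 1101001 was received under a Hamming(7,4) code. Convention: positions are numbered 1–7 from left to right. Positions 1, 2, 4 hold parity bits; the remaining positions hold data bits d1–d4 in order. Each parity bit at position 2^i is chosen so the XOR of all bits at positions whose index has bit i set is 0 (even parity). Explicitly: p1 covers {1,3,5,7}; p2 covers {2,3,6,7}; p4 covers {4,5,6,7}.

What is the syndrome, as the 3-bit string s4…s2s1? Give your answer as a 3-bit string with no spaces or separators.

s1 (pos 1,3,5,7): 1⊕0⊕0⊕1 = 0
s2 (pos 2,3,6,7): 1⊕0⊕0⊕1 = 0
s4 (pos 4,5,6,7): 1⊕0⊕0⊕1 = 0
Syndrome s4…s1 = 000 → no error.

000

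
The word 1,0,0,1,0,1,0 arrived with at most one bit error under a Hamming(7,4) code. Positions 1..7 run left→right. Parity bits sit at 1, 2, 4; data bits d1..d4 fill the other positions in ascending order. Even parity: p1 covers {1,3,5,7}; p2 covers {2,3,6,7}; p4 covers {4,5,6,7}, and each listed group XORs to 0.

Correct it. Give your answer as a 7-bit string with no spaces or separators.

s1 (pos 1,3,5,7): 1⊕0⊕0⊕0 = 1
s2 (pos 2,3,6,7): 0⊕0⊕1⊕0 = 1
s4 (pos 4,5,6,7): 1⊕0⊕1⊕0 = 0
Syndrome s4…s1 = 011 → error at position 3.
Flip position 3: 1001010 → 1011010

1011010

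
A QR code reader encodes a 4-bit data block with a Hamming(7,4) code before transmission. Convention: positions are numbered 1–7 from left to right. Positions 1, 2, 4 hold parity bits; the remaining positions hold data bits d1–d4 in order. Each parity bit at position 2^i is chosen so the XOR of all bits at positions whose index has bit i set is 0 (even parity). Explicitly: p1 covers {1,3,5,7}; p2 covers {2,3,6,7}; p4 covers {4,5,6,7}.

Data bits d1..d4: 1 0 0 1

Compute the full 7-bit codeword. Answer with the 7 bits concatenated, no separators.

0011001

Place data at non-parity positions: p1 p2 1 p4 0 0 1
p1 (pos 1,3,5,7): XOR of data positions = 1⊕0⊕1 = 0
p2 (pos 2,3,6,7): XOR of data positions = 1⊕0⊕1 = 0
p4 (pos 4,5,6,7): XOR of data positions = 0⊕0⊕1 = 1
Codeword: 0011001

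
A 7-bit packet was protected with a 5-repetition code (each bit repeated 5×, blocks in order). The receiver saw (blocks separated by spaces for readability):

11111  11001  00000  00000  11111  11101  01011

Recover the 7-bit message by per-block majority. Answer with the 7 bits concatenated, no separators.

1100111

Block 1 (11111): 5 ones → 1
Block 2 (11001): 3 ones → 1
Block 3 (00000): 0 ones → 0
Block 4 (00000): 0 ones → 0
Block 5 (11111): 5 ones → 1
Block 6 (11101): 4 ones → 1
Block 7 (01011): 3 ones → 1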